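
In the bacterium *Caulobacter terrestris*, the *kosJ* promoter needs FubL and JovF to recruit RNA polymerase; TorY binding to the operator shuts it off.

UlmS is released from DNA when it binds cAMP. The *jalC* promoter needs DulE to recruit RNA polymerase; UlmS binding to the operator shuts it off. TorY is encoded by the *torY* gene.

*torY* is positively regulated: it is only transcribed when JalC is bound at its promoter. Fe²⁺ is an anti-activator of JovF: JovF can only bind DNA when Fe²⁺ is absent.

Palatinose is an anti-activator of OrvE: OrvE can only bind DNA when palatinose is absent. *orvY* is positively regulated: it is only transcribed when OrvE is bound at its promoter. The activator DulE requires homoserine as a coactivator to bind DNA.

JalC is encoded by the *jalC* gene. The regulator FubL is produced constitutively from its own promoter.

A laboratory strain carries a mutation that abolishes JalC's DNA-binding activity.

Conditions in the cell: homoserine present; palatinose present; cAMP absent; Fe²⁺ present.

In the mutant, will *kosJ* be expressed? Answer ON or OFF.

JalC is non-functional in this strain, so it has no effect.
Required activator JalC is absent, so *torY* is not transcribed.
So TorY is not produced.
FubL is produced constitutively and is active.
Fe²⁺ is present, so JovF is inactive.
Required activator JovF is absent, so *kosJ* is not transcribed.

OFF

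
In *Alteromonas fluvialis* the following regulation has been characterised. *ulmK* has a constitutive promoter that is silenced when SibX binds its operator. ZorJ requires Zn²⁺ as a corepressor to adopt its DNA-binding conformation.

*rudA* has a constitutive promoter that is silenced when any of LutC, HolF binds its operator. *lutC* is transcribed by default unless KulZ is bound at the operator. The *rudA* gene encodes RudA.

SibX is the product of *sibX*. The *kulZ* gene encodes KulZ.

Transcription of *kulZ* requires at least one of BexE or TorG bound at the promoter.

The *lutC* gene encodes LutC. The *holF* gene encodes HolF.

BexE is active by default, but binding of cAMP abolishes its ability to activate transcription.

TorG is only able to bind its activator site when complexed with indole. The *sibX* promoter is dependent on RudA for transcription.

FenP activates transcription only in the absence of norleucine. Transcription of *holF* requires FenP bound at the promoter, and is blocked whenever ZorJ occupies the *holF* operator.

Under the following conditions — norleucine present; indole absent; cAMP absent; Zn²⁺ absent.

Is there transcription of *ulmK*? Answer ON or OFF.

cAMP is absent, so BexE is active.
Indole is absent, so TorG is inactive.
Activator BexE is present, so *kulZ* is transcribed.
So KulZ is produced and active.
With repressor KulZ bound, *lutC* is not transcribed.
So LutC is not produced.
Zn²⁺ is absent, so ZorJ is inactive.
Norleucine is present, so FenP is inactive.
Required activator FenP is absent, so *holF* is not transcribed.
So HolF is not produced.
With no repressor bound, *rudA* is transcribed.
So RudA is produced and active.
No repressor is bound and RudA is active, so *sibX* is transcribed.
So SibX is produced and active.
With repressor SibX bound, *ulmK* is not transcribed.

OFF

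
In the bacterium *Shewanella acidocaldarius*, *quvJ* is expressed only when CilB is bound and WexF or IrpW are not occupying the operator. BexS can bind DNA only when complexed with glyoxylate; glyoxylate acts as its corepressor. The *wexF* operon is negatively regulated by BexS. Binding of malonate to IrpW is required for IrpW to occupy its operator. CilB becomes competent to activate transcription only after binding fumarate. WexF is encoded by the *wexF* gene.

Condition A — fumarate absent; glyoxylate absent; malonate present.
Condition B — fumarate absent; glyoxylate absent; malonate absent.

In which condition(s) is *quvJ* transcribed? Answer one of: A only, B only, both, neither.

neither

Condition A:
Fumarate is absent, so CilB is inactive.
Glyoxylate is absent, so BexS is inactive.
With no repressor bound, *wexF* is transcribed.
So WexF is produced and active.
Malonate is present, so IrpW is active.
With repressor WexF bound, *quvJ* is not transcribed.
→ *quvJ* is OFF in A.
Condition B:
Fumarate is absent, so CilB is inactive.
Glyoxylate is absent, so BexS is inactive.
With no repressor bound, *wexF* is transcribed.
So WexF is produced and active.
Malonate is absent, so IrpW is inactive.
With repressor WexF bound, *quvJ* is not transcribed.
→ *quvJ* is OFF in B.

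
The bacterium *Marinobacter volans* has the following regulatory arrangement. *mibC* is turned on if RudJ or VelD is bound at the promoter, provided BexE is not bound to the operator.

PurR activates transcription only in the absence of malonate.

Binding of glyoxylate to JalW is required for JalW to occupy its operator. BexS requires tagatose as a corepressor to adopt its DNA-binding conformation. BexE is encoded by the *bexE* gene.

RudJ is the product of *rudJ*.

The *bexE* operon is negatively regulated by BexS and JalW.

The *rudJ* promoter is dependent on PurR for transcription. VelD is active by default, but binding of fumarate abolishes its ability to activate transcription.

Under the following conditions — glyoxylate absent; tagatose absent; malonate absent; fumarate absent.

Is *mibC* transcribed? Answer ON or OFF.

Malonate is absent, so PurR is active.
No repressor is bound and PurR is active, so *rudJ* is transcribed.
So RudJ is produced and active.
Tagatose is absent, so BexS is inactive.
Glyoxylate is absent, so JalW is inactive.
With no repressor bound, *bexE* is transcribed.
So BexE is produced and active.
Fumarate is absent, so VelD is active.
With repressor BexE bound, *mibC* is not transcribed.

OFF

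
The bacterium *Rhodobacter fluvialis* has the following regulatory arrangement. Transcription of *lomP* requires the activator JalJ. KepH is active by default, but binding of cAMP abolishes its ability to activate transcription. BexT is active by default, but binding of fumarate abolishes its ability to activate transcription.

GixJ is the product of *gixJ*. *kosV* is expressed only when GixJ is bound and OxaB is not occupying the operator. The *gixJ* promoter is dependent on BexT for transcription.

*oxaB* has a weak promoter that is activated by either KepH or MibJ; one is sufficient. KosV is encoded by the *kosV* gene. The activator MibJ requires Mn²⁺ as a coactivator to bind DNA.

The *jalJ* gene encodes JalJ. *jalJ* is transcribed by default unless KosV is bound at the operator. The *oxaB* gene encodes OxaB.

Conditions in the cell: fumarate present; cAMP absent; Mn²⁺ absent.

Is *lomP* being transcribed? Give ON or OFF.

ON

Fumarate is present, so BexT is inactive.
Required activator BexT is absent, so *gixJ* is not transcribed.
So GixJ is not produced.
cAMP is absent, so KepH is active.
Mn²⁺ is absent, so MibJ is inactive.
Activator KepH is present, so *oxaB* is transcribed.
So OxaB is produced and active.
With repressor OxaB bound, *kosV* is not transcribed.
So KosV is not produced.
With no repressor bound, *jalJ* is transcribed.
So JalJ is produced and active.
No repressor is bound and JalJ is active, so *lomP* is transcribed.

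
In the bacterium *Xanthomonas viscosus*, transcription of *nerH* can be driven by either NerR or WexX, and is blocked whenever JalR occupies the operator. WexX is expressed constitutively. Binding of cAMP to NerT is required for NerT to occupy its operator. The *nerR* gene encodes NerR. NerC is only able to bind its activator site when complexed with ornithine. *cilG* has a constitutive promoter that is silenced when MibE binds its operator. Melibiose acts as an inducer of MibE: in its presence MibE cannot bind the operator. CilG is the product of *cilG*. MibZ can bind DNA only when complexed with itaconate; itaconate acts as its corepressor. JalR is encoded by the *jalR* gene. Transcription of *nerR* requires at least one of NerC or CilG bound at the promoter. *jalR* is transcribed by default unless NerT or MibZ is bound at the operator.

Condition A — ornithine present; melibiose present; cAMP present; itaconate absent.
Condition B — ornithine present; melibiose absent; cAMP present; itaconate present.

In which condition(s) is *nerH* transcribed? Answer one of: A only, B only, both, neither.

both

Condition A:
Ornithine is present, so NerC is active.
Melibiose is present, so MibE is inactive.
With no repressor bound, *cilG* is transcribed.
So CilG is produced and active.
Activator NerC is present, so *nerR* is transcribed.
So NerR is produced and active.
cAMP is present, so NerT is active.
Itaconate is absent, so MibZ is inactive.
With repressor NerT bound, *jalR* is not transcribed.
So JalR is not produced.
WexX is produced constitutively and is active.
Activator NerR is present, so *nerH* is transcribed.
→ *nerH* is ON in A.
Condition B:
Ornithine is present, so NerC is active.
Melibiose is absent, so MibE is active.
With repressor MibE bound, *cilG* is not transcribed.
So CilG is not produced.
Activator NerC is present, so *nerR* is transcribed.
So NerR is produced and active.
cAMP is present, so NerT is active.
Itaconate is present, so MibZ is active.
With repressor NerT bound, *jalR* is not transcribed.
So JalR is not produced.
WexX is produced constitutively and is active.
Activator NerR is present, so *nerH* is transcribed.
→ *nerH* is ON in B.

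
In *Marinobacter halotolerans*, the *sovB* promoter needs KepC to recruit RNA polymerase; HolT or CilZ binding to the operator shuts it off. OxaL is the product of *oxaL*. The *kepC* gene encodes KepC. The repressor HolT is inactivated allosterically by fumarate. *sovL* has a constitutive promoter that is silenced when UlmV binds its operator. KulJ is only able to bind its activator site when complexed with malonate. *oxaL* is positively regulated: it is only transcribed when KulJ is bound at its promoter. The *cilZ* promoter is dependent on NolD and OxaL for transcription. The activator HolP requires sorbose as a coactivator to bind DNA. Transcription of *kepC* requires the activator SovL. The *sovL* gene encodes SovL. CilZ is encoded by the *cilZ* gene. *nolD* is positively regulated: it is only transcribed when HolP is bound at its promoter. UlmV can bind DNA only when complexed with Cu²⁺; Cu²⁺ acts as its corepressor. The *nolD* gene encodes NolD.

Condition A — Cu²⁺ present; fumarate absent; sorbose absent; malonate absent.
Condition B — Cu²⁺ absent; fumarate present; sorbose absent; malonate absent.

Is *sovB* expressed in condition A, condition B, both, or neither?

Condition A:
Cu²⁺ is present, so UlmV is active.
With repressor UlmV bound, *sovL* is not transcribed.
So SovL is not produced.
Required activator SovL is absent, so *kepC* is not transcribed.
So KepC is not produced.
Fumarate is absent, so HolT is active.
Sorbose is absent, so HolP is inactive.
Required activator HolP is absent, so *nolD* is not transcribed.
So NolD is not produced.
Malonate is absent, so KulJ is inactive.
Required activator KulJ is absent, so *oxaL* is not transcribed.
So OxaL is not produced.
Required activator NolD is absent, so *cilZ* is not transcribed.
So CilZ is not produced.
With repressor HolT bound, *sovB* is not transcribed.
→ *sovB* is OFF in A.
Condition B:
Cu²⁺ is absent, so UlmV is inactive.
With no repressor bound, *sovL* is transcribed.
So SovL is produced and active.
No repressor is bound and SovL is active, so *kepC* is transcribed.
So KepC is produced and active.
Fumarate is present, so HolT is inactive.
Sorbose is absent, so HolP is inactive.
Required activator HolP is absent, so *nolD* is not transcribed.
So NolD is not produced.
Malonate is absent, so KulJ is inactive.
Required activator KulJ is absent, so *oxaL* is not transcribed.
So OxaL is not produced.
Required activator NolD is absent, so *cilZ* is not transcribed.
So CilZ is not produced.
No repressor is bound and KepC is active, so *sovB* is transcribed.
→ *sovB* is ON in B.

B only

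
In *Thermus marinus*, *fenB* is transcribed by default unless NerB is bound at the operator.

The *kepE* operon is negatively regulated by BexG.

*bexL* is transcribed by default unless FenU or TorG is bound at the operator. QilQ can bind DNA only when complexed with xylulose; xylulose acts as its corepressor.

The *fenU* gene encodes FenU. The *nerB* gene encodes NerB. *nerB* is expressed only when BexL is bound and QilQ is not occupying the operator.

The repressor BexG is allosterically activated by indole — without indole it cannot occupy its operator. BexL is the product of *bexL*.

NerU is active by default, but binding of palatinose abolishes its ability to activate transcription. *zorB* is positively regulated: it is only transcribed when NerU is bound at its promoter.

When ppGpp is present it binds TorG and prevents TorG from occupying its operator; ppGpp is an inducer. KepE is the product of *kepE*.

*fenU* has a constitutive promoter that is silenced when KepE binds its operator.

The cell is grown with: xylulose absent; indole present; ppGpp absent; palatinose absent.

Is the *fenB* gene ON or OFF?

ON

Indole is present, so BexG is active.
With repressor BexG bound, *kepE* is not transcribed.
So KepE is not produced.
With no repressor bound, *fenU* is transcribed.
So FenU is produced and active.
ppGpp is absent, so TorG is active.
With repressor FenU bound, *bexL* is not transcribed.
So BexL is not produced.
Xylulose is absent, so QilQ is inactive.
Required activator BexL is absent, so *nerB* is not transcribed.
So NerB is not produced.
With no repressor bound, *fenB* is transcribed.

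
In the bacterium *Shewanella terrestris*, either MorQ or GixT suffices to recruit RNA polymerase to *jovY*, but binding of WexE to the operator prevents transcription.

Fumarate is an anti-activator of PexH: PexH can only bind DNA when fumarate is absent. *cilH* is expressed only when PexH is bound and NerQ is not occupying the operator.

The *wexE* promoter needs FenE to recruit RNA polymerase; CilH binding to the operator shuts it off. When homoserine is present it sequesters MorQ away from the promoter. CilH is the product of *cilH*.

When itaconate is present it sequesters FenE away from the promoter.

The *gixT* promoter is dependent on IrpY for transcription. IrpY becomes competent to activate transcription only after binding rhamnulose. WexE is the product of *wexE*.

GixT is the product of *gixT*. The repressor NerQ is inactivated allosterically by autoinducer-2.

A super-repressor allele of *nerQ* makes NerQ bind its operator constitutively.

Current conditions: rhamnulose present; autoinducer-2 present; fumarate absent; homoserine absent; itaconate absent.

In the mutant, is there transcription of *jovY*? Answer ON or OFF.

Homoserine is absent, so MorQ is active.
NerQ is constitutively active in this strain.
Fumarate is absent, so PexH is active.
With repressor NerQ bound, *cilH* is not transcribed.
So CilH is not produced.
Itaconate is absent, so FenE is active.
No repressor is bound and FenE is active, so *wexE* is transcribed.
So WexE is produced and active.
Rhamnulose is present, so IrpY is active.
No repressor is bound and IrpY is active, so *gixT* is transcribed.
So GixT is produced and active.
With repressor WexE bound, *jovY* is not transcribed.

OFF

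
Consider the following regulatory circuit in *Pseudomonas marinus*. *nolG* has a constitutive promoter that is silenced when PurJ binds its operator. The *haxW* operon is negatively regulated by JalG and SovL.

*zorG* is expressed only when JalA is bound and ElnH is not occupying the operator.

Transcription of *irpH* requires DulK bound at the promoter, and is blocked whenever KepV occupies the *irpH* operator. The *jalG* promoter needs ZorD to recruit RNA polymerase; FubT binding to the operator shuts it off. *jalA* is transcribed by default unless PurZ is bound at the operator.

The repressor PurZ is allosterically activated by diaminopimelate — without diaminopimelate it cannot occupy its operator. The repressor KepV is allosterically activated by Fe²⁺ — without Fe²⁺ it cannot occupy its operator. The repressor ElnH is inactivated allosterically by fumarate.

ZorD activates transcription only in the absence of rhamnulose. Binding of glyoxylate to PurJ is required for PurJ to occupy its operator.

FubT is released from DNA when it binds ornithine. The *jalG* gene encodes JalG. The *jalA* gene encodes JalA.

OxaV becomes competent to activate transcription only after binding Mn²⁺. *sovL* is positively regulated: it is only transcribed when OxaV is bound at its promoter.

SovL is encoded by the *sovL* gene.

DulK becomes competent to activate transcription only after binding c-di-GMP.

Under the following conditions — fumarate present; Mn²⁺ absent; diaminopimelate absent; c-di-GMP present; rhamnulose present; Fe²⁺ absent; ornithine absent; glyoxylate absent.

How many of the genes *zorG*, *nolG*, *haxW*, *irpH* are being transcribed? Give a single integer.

Diaminopimelate is absent, so PurZ is inactive.
With no repressor bound, *jalA* is transcribed.
So JalA is produced and active.
Fumarate is present, so ElnH is inactive.
No repressor is bound and JalA is active, so *zorG* is transcribed.
→ *zorG* is ON.
Glyoxylate is absent, so PurJ is inactive.
With no repressor bound, *nolG* is transcribed.
→ *nolG* is ON.
Rhamnulose is present, so ZorD is inactive.
Ornithine is absent, so FubT is active.
With repressor FubT bound, *jalG* is not transcribed.
So JalG is not produced.
Mn²⁺ is absent, so OxaV is inactive.
Required activator OxaV is absent, so *sovL* is not transcribed.
So SovL is not produced.
With no repressor bound, *haxW* is transcribed.
→ *haxW* is ON.
c-di-GMP is present, so DulK is active.
Fe²⁺ is absent, so KepV is inactive.
No repressor is bound and DulK is active, so *irpH* is transcribed.
→ *irpH* is ON.
4 of the 4 genes are transcribed.

4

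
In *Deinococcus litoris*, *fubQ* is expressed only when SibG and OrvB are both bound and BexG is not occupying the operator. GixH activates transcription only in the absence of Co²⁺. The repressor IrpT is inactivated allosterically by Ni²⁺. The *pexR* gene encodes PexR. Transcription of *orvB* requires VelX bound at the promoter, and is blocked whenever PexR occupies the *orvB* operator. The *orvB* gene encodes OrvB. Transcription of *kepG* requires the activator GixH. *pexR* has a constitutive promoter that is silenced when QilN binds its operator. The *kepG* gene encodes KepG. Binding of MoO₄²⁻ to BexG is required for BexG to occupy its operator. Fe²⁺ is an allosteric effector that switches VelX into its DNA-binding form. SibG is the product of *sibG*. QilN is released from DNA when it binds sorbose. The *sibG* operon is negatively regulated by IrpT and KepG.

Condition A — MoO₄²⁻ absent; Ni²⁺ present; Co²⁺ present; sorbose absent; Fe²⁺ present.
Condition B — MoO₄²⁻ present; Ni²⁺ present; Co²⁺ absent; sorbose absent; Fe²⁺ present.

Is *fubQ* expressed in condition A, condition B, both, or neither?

A only

Condition A:
MoO₄²⁻ is absent, so BexG is inactive.
Ni²⁺ is present, so IrpT is inactive.
Co²⁺ is present, so GixH is inactive.
Required activator GixH is absent, so *kepG* is not transcribed.
So KepG is not produced.
With no repressor bound, *sibG* is transcribed.
So SibG is produced and active.
Sorbose is absent, so QilN is active.
With repressor QilN bound, *pexR* is not transcribed.
So PexR is not produced.
Fe²⁺ is present, so VelX is active.
No repressor is bound and VelX is active, so *orvB* is transcribed.
So OrvB is produced and active.
No repressor is bound and SibG and OrvB are active, so *fubQ* is transcribed.
→ *fubQ* is ON in A.
Condition B:
MoO₄²⁻ is present, so BexG is active.
Ni²⁺ is present, so IrpT is inactive.
Co²⁺ is absent, so GixH is active.
No repressor is bound and GixH is active, so *kepG* is transcribed.
So KepG is produced and active.
With repressor KepG bound, *sibG* is not transcribed.
So SibG is not produced.
Sorbose is absent, so QilN is active.
With repressor QilN bound, *pexR* is not transcribed.
So PexR is not produced.
Fe²⁺ is present, so VelX is active.
No repressor is bound and VelX is active, so *orvB* is transcribed.
So OrvB is produced and active.
With repressor BexG bound, *fubQ* is not transcribed.
→ *fubQ* is OFF in B.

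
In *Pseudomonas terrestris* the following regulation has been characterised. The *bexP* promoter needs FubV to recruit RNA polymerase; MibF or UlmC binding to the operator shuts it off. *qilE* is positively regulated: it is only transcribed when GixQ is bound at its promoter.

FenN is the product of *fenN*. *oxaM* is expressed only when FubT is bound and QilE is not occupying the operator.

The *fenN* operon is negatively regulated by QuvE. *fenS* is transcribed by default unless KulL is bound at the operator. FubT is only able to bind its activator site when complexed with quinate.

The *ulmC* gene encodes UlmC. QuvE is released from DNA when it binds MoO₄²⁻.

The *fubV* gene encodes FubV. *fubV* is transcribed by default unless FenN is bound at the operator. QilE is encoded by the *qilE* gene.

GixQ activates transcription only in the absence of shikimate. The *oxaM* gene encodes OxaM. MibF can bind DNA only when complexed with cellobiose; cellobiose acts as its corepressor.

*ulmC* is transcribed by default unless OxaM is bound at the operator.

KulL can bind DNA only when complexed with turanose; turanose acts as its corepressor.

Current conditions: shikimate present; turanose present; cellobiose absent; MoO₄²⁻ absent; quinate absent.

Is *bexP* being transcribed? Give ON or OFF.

MoO₄²⁻ is absent, so QuvE is active.
With repressor QuvE bound, *fenN* is not transcribed.
So FenN is not produced.
With no repressor bound, *fubV* is transcribed.
So FubV is produced and active.
Cellobiose is absent, so MibF is inactive.
Shikimate is present, so GixQ is inactive.
Required activator GixQ is absent, so *qilE* is not transcribed.
So QilE is not produced.
Quinate is absent, so FubT is inactive.
Required activator FubT is absent, so *oxaM* is not transcribed.
So OxaM is not produced.
With no repressor bound, *ulmC* is transcribed.
So UlmC is produced and active.
With repressor UlmC bound, *bexP* is not transcribed.

OFF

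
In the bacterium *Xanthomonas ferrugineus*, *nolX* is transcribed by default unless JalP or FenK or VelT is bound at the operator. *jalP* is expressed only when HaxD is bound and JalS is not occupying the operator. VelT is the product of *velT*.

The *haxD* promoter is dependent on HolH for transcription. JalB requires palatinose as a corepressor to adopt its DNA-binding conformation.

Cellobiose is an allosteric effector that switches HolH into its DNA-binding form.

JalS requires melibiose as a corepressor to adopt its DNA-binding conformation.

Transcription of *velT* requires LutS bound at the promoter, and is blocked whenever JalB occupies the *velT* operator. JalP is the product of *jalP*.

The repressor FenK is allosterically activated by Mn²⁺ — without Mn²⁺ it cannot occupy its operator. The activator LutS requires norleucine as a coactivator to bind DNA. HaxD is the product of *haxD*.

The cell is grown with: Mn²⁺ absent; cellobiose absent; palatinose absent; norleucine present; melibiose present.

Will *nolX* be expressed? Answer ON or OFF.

OFF

Melibiose is present, so JalS is active.
Cellobiose is absent, so HolH is inactive.
Required activator HolH is absent, so *haxD* is not transcribed.
So HaxD is not produced.
With repressor JalS bound, *jalP* is not transcribed.
So JalP is not produced.
Mn²⁺ is absent, so FenK is inactive.
Norleucine is present, so LutS is active.
Palatinose is absent, so JalB is inactive.
No repressor is bound and LutS is active, so *velT* is transcribed.
So VelT is produced and active.
With repressor VelT bound, *nolX* is not transcribed.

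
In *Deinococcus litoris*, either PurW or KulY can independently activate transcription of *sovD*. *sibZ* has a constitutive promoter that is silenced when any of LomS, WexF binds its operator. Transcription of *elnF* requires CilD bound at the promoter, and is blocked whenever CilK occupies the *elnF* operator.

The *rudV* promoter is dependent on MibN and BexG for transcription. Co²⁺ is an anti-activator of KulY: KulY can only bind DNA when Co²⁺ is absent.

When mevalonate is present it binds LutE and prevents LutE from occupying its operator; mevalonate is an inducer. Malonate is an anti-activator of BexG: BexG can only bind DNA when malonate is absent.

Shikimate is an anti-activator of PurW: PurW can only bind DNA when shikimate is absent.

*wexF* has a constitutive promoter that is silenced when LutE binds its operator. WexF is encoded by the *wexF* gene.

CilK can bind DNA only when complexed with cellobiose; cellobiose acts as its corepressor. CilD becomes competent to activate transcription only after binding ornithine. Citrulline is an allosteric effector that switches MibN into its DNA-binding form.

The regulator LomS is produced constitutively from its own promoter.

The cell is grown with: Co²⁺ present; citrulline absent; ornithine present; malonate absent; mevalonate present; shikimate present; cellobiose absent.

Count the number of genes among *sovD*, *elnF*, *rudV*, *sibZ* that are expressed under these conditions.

1

Shikimate is present, so PurW is inactive.
Co²⁺ is present, so KulY is inactive.
No activator is available at the *sovD* promoter, so *sovD* is not transcribed.
→ *sovD* is OFF.
Cellobiose is absent, so CilK is inactive.
Ornithine is present, so CilD is active.
No repressor is bound and CilD is active, so *elnF* is transcribed.
→ *elnF* is ON.
Citrulline is absent, so MibN is inactive.
Malonate is absent, so BexG is active.
Required activator MibN is absent, so *rudV* is not transcribed.
→ *rudV* is OFF.
LomS is produced constitutively and is active.
Mevalonate is present, so LutE is inactive.
With no repressor bound, *wexF* is transcribed.
So WexF is produced and active.
With repressor LomS bound, *sibZ* is not transcribed.
→ *sibZ* is OFF.
1 of the 4 genes is transcribed.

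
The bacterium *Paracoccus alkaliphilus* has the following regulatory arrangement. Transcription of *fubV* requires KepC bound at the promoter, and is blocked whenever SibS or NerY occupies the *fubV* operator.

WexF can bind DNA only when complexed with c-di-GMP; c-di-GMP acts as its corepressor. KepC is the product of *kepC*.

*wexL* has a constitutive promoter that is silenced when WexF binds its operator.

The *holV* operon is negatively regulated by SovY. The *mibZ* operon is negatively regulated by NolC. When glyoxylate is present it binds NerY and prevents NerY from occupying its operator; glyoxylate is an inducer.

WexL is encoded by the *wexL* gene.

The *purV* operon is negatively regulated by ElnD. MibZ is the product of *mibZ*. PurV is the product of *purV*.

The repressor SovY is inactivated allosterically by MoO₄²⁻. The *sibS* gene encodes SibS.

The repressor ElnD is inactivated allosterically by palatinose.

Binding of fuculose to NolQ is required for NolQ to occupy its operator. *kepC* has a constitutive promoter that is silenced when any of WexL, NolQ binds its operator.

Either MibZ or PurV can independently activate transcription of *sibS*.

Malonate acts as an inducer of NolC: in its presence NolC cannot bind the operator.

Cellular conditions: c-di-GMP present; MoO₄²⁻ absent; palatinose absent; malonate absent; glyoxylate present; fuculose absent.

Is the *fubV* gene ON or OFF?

ON

Malonate is absent, so NolC is active.
With repressor NolC bound, *mibZ* is not transcribed.
So MibZ is not produced.
Palatinose is absent, so ElnD is active.
With repressor ElnD bound, *purV* is not transcribed.
So PurV is not produced.
No activator is available at the *sibS* promoter, so *sibS* is not transcribed.
So SibS is not produced.
c-di-GMP is present, so WexF is active.
With repressor WexF bound, *wexL* is not transcribed.
So WexL is not produced.
Fuculose is absent, so NolQ is inactive.
With no repressor bound, *kepC* is transcribed.
So KepC is produced and active.
Glyoxylate is present, so NerY is inactive.
No repressor is bound and KepC is active, so *fubV* is transcribed.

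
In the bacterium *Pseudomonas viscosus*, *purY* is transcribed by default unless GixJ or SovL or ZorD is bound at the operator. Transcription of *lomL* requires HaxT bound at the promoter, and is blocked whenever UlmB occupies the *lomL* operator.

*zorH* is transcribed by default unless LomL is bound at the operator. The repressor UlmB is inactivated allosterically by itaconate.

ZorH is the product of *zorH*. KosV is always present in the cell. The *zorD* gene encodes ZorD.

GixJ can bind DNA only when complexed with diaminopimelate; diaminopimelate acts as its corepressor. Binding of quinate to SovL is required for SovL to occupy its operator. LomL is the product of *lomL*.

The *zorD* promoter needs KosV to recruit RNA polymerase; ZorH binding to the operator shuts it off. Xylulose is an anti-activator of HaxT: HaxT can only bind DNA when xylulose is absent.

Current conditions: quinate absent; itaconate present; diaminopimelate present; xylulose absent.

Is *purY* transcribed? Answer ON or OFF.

OFF

Diaminopimelate is present, so GixJ is active.
Quinate is absent, so SovL is inactive.
KosV is produced constitutively and is active.
Xylulose is absent, so HaxT is active.
Itaconate is present, so UlmB is inactive.
No repressor is bound and HaxT is active, so *lomL* is transcribed.
So LomL is produced and active.
With repressor LomL bound, *zorH* is not transcribed.
So ZorH is not produced.
No repressor is bound and KosV is active, so *zorD* is transcribed.
So ZorD is produced and active.
With repressor GixJ bound, *purY* is not transcribed.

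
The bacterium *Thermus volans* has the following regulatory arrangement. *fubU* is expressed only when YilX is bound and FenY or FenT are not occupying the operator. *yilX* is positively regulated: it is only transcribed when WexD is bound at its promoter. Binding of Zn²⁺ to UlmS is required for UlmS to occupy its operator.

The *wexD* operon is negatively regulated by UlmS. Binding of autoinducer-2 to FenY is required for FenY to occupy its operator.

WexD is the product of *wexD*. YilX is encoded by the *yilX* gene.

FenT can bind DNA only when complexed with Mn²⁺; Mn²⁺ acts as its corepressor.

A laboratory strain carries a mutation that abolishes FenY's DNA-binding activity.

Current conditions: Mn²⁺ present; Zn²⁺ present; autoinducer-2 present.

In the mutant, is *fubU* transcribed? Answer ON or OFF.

Zn²⁺ is present, so UlmS is active.
With repressor UlmS bound, *wexD* is not transcribed.
So WexD is not produced.
Required activator WexD is absent, so *yilX* is not transcribed.
So YilX is not produced.
FenY is non-functional in this strain, so it has no effect.
Mn²⁺ is present, so FenT is active.
With repressor FenT bound, *fubU* is not transcribed.

OFF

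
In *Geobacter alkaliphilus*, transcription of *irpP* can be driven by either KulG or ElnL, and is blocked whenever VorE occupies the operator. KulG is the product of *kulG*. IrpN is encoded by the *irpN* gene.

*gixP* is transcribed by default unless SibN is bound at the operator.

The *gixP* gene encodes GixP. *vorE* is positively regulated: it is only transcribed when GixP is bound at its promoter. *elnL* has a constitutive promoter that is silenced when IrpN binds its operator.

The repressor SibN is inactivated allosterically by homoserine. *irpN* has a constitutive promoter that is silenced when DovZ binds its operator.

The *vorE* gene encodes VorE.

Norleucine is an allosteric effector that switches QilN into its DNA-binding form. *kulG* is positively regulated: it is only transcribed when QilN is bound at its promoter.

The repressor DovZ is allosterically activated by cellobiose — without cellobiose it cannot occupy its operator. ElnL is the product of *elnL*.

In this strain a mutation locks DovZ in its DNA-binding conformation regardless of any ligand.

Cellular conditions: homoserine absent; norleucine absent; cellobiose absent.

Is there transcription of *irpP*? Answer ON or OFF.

Norleucine is absent, so QilN is inactive.
Required activator QilN is absent, so *kulG* is not transcribed.
So KulG is not produced.
Homoserine is absent, so SibN is active.
With repressor SibN bound, *gixP* is not transcribed.
So GixP is not produced.
Required activator GixP is absent, so *vorE* is not transcribed.
So VorE is not produced.
DovZ is constitutively active in this strain.
With repressor DovZ bound, *irpN* is not transcribed.
So IrpN is not produced.
With no repressor bound, *elnL* is transcribed.
So ElnL is produced and active.
Activator ElnL is present, so *irpP* is transcribed.

ON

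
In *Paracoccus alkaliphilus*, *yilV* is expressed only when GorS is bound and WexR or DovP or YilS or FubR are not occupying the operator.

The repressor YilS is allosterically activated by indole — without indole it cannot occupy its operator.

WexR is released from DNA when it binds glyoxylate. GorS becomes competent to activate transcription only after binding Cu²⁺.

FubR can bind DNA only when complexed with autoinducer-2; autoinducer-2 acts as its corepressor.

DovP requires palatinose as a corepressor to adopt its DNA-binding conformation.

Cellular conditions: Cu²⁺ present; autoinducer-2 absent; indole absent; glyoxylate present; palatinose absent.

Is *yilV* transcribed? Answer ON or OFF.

ON

Glyoxylate is present, so WexR is inactive.
Cu²⁺ is present, so GorS is active.
Palatinose is absent, so DovP is inactive.
Indole is absent, so YilS is inactive.
Autoinducer-2 is absent, so FubR is inactive.
No repressor is bound and GorS is active, so *yilV* is transcribed.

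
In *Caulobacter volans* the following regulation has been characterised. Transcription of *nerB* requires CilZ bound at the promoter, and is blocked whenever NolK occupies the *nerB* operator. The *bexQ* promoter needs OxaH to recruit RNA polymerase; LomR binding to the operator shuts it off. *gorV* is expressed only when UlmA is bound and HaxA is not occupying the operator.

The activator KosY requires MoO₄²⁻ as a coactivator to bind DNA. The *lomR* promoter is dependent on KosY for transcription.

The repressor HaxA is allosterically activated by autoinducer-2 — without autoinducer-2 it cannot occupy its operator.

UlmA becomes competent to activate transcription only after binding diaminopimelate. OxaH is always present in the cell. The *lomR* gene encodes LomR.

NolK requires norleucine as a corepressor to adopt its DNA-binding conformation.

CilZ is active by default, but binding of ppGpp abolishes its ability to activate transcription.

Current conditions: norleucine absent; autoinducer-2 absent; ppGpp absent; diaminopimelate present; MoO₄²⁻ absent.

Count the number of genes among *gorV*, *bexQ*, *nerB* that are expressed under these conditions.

3

Autoinducer-2 is absent, so HaxA is inactive.
Diaminopimelate is present, so UlmA is active.
No repressor is bound and UlmA is active, so *gorV* is transcribed.
→ *gorV* is ON.
OxaH is produced constitutively and is active.
MoO₄²⁻ is absent, so KosY is inactive.
Required activator KosY is absent, so *lomR* is not transcribed.
So LomR is not produced.
No repressor is bound and OxaH is active, so *bexQ* is transcribed.
→ *bexQ* is ON.
ppGpp is absent, so CilZ is active.
Norleucine is absent, so NolK is inactive.
No repressor is bound and CilZ is active, so *nerB* is transcribed.
→ *nerB* is ON.
3 of the 3 genes are transcribed.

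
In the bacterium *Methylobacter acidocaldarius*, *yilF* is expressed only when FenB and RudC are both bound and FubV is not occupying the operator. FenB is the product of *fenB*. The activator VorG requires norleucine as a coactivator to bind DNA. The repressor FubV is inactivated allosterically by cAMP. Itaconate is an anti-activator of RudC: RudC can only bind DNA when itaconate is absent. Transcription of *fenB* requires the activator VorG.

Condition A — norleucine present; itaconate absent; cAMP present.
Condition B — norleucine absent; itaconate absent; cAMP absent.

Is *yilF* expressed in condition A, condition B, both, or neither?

A only

Condition A:
Norleucine is present, so VorG is active.
No repressor is bound and VorG is active, so *fenB* is transcribed.
So FenB is produced and active.
Itaconate is absent, so RudC is active.
cAMP is present, so FubV is inactive.
No repressor is bound and FenB and RudC are active, so *yilF* is transcribed.
→ *yilF* is ON in A.
Condition B:
Norleucine is absent, so VorG is inactive.
Required activator VorG is absent, so *fenB* is not transcribed.
So FenB is not produced.
Itaconate is absent, so RudC is active.
cAMP is absent, so FubV is active.
With repressor FubV bound, *yilF* is not transcribed.
→ *yilF* is OFF in B.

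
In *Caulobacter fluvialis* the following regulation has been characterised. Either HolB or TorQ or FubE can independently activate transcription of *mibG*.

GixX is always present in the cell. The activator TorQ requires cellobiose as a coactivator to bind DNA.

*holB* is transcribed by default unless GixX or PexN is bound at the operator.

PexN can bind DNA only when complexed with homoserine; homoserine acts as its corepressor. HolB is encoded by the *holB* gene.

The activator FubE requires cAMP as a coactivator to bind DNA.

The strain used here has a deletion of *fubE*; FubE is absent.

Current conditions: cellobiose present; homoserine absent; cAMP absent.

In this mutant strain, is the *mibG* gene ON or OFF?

GixX is produced constitutively and is active.
Homoserine is absent, so PexN is inactive.
With repressor GixX bound, *holB* is not transcribed.
So HolB is not produced.
Cellobiose is present, so TorQ is active.
FubE is non-functional in this strain, so it has no effect.
Activator TorQ is present, so *mibG* is transcribed.

ON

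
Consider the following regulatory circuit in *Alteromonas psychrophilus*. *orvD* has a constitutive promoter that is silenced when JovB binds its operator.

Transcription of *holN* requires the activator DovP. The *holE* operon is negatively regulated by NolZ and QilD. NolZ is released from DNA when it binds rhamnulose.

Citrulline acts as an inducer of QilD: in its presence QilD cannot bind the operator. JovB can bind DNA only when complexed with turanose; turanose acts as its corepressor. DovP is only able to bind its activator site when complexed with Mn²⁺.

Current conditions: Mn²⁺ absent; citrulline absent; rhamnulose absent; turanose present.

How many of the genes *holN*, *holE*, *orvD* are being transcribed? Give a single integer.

Mn²⁺ is absent, so DovP is inactive.
Required activator DovP is absent, so *holN* is not transcribed.
→ *holN* is OFF.
Rhamnulose is absent, so NolZ is active.
Citrulline is absent, so QilD is active.
With repressor NolZ bound, *holE* is not transcribed.
→ *holE* is OFF.
Turanose is present, so JovB is active.
With repressor JovB bound, *orvD* is not transcribed.
→ *orvD* is OFF.
0 of the 3 genes are transcribed.

0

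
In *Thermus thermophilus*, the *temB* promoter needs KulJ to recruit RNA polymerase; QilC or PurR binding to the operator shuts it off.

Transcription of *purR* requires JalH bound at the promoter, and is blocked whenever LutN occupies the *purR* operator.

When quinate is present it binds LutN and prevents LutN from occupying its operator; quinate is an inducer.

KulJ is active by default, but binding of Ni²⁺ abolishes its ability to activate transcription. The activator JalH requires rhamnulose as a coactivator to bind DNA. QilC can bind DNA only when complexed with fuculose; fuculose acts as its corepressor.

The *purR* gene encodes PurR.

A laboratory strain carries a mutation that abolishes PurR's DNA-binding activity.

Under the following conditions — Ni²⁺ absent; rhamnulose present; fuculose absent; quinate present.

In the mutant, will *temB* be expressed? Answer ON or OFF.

ON

Fuculose is absent, so QilC is inactive.
PurR is non-functional in this strain, so it has no effect.
Ni²⁺ is absent, so KulJ is active.
No repressor is bound and KulJ is active, so *temB* is transcribed.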